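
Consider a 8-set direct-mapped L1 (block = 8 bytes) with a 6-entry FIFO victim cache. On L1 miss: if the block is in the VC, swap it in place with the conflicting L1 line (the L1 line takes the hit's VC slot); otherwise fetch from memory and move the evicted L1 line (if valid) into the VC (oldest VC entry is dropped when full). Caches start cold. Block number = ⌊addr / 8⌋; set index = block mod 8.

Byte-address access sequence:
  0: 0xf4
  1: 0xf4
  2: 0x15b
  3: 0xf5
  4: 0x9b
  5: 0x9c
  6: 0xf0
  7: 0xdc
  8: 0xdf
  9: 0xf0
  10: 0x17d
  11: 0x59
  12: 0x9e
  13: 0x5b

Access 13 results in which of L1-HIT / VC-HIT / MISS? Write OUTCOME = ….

  [0] addr=0xf4 blk=30 s=6: MISS | VC []
  [1] addr=0xf4 blk=30 s=6: L1-HIT | VC []
  [2] addr=0x15b blk=43 s=3: MISS | VC []
  [3] addr=0xf5 blk=30 s=6: L1-HIT | VC []
  [4] addr=0x9b blk=19 s=3: MISS | VC [43]
  [5] addr=0x9c blk=19 s=3: L1-HIT | VC [43]
  [6] addr=0xf0 blk=30 s=6: L1-HIT | VC [43]
  [7] addr=0xdc blk=27 s=3: MISS | VC [43, 19]
  [8] addr=0xdf blk=27 s=3: L1-HIT | VC [43, 19]
  [9] addr=0xf0 blk=30 s=6: L1-HIT | VC [43, 19]
  [10] addr=0x17d blk=47 s=7: MISS | VC [43, 19]
  [11] addr=0x59 blk=11 s=3: MISS | VC [43, 19, 27]
  [12] addr=0x9e blk=19 s=3: VC-HIT | VC [43, 11, 27]
  [13] addr=0x5b blk=11 s=3: VC-HIT | VC [43, 19, 27]

OUTCOME = VC-HIT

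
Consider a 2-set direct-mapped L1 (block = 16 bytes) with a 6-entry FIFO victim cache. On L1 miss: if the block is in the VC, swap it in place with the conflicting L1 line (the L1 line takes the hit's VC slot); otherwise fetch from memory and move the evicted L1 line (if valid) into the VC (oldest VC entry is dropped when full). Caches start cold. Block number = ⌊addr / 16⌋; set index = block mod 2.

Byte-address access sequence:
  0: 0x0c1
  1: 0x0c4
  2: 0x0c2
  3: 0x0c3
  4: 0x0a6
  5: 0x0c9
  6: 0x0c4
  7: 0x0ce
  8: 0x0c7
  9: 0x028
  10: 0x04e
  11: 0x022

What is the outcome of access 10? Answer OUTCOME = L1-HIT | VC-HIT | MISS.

OUTCOME = MISS

  [0] addr=0xc1 blk=12 s=0: MISS | VC []
  [1] addr=0xc4 blk=12 s=0: L1-HIT | VC []
  [2] addr=0xc2 blk=12 s=0: L1-HIT | VC []
  [3] addr=0xc3 blk=12 s=0: L1-HIT | VC []
  [4] addr=0xa6 blk=10 s=0: MISS | VC [12]
  [5] addr=0xc9 blk=12 s=0: VC-HIT | VC [10]
  [6] addr=0xc4 blk=12 s=0: L1-HIT | VC [10]
  [7] addr=0xce blk=12 s=0: L1-HIT | VC [10]
  [8] addr=0xc7 blk=12 s=0: L1-HIT | VC [10]
  [9] addr=0x28 blk=2 s=0: MISS | VC [10, 12]
  [10] addr=0x4e blk=4 s=0: MISS | VC [10, 12, 2]
  [11] addr=0x22 blk=2 s=0: VC-HIT | VC [10, 12, 4]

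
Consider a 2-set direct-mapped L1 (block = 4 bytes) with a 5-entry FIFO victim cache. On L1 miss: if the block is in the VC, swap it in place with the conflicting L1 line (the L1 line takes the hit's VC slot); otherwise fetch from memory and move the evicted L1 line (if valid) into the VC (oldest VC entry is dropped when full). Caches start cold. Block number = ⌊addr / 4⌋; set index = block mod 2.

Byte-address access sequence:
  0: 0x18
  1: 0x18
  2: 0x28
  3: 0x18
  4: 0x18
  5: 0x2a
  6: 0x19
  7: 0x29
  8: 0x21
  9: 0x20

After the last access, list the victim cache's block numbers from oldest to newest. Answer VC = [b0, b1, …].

0: 0x18 (blk 6, set 0) → MISS  vc=[]
1: 0x18 (blk 6, set 0) → L1-HIT  vc=[]
2: 0x28 (blk 10, set 0) → MISS  vc=[6]
3: 0x18 (blk 6, set 0) → VC-HIT  vc=[10]
4: 0x18 (blk 6, set 0) → L1-HIT  vc=[10]
5: 0x2a (blk 10, set 0) → VC-HIT  vc=[6]
6: 0x19 (blk 6, set 0) → VC-HIT  vc=[10]
7: 0x29 (blk 10, set 0) → VC-HIT  vc=[6]
8: 0x21 (blk 8, set 0) → MISS  vc=[6, 10]
9: 0x20 (blk 8, set 0) → L1-HIT  vc=[6, 10]

VC = [6, 10]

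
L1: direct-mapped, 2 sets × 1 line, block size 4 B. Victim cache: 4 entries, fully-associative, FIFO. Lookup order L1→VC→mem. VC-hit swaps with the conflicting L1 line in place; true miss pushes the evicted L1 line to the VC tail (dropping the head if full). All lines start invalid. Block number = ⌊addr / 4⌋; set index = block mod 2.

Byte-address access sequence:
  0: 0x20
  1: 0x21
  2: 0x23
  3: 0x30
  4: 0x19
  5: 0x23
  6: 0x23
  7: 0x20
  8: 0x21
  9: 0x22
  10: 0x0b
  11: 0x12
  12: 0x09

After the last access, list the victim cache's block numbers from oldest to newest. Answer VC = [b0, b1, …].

0: 0x20 (blk 8, set 0) → MISS  vc=[]
1: 0x21 (blk 8, set 0) → L1-HIT  vc=[]
2: 0x23 (blk 8, set 0) → L1-HIT  vc=[]
3: 0x30 (blk 12, set 0) → MISS  vc=[8]
4: 0x19 (blk 6, set 0) → MISS  vc=[8, 12]
5: 0x23 (blk 8, set 0) → VC-HIT  vc=[6, 12]
6: 0x23 (blk 8, set 0) → L1-HIT  vc=[6, 12]
7: 0x20 (blk 8, set 0) → L1-HIT  vc=[6, 12]
8: 0x21 (blk 8, set 0) → L1-HIT  vc=[6, 12]
9: 0x22 (blk 8, set 0) → L1-HIT  vc=[6, 12]
10: 0xb (blk 2, set 0) → MISS  vc=[6, 12, 8]
11: 0x12 (blk 4, set 0) → MISS  vc=[6, 12, 8, 2]
12: 0x9 (blk 2, set 0) → VC-HIT  vc=[6, 12, 8, 4]

VC = [6, 12, 8, 4]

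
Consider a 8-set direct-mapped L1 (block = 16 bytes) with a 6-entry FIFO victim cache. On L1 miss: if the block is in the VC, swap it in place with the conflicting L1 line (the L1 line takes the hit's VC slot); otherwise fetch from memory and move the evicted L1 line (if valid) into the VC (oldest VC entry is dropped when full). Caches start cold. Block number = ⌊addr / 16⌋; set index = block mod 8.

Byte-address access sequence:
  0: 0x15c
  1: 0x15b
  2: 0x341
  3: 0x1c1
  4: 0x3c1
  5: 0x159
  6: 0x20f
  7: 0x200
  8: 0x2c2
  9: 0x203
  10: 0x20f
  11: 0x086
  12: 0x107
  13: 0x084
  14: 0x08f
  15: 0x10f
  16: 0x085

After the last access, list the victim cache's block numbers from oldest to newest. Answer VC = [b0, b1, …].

  [0] addr=0x15c blk=21 s=5: MISS | VC []
  [1] addr=0x15b blk=21 s=5: L1-HIT | VC []
  [2] addr=0x341 blk=52 s=4: MISS | VC []
  [3] addr=0x1c1 blk=28 s=4: MISS | VC [52]
  [4] addr=0x3c1 blk=60 s=4: MISS | VC [52, 28]
  [5] addr=0x159 blk=21 s=5: L1-HIT | VC [52, 28]
  [6] addr=0x20f blk=32 s=0: MISS | VC [52, 28]
  [7] addr=0x200 blk=32 s=0: L1-HIT | VC [52, 28]
  [8] addr=0x2c2 blk=44 s=4: MISS | VC [52, 28, 60]
  [9] addr=0x203 blk=32 s=0: L1-HIT | VC [52, 28, 60]
  [10] addr=0x20f blk=32 s=0: L1-HIT | VC [52, 28, 60]
  [11] addr=0x86 blk=8 s=0: MISS | VC [52, 28, 60, 32]
  [12] addr=0x107 blk=16 s=0: MISS | VC [52, 28, 60, 32, 8]
  [13] addr=0x84 blk=8 s=0: VC-HIT | VC [52, 28, 60, 32, 16]
  [14] addr=0x8f blk=8 s=0: L1-HIT | VC [52, 28, 60, 32, 16]
  [15] addr=0x10f blk=16 s=0: VC-HIT | VC [52, 28, 60, 32, 8]
  [16] addr=0x85 blk=8 s=0: VC-HIT | VC [52, 28, 60, 32, 16]

VC = [52, 28, 60, 32, 16]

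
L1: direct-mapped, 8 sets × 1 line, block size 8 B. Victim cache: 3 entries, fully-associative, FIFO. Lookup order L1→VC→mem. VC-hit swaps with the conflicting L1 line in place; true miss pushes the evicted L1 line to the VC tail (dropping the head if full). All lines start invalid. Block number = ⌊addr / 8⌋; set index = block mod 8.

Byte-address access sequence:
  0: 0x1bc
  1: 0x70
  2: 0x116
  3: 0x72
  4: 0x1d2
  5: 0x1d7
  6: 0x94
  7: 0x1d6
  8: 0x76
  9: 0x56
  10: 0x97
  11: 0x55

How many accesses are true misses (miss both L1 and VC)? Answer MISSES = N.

0: 0x1bc (blk 55, set 7) → MISS  vc=[]
1: 0x70 (blk 14, set 6) → MISS  vc=[]
2: 0x116 (blk 34, set 2) → MISS  vc=[]
3: 0x72 (blk 14, set 6) → L1-HIT  vc=[]
4: 0x1d2 (blk 58, set 2) → MISS  vc=[34]
5: 0x1d7 (blk 58, set 2) → L1-HIT  vc=[34]
6: 0x94 (blk 18, set 2) → MISS  vc=[34, 58]
7: 0x1d6 (blk 58, set 2) → VC-HIT  vc=[34, 18]
8: 0x76 (blk 14, set 6) → L1-HIT  vc=[34, 18]
9: 0x56 (blk 10, set 2) → MISS  vc=[34, 18, 58]
10: 0x97 (blk 18, set 2) → VC-HIT  vc=[34, 10, 58]
11: 0x55 (blk 10, set 2) → VC-HIT  vc=[34, 18, 58]

MISSES = 6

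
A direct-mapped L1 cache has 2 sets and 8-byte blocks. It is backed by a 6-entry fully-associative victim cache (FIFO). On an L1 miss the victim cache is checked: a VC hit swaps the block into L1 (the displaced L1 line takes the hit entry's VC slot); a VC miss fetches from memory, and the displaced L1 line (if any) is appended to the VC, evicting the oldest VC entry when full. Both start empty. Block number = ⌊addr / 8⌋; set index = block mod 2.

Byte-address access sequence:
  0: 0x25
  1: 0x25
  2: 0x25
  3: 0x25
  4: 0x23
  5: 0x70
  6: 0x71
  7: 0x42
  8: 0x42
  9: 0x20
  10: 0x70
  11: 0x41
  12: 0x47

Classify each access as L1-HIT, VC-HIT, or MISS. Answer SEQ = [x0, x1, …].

#0 0x25→b4/s0 MISS; vc=[]
#1 0x25→b4/s0 L1-HIT; vc=[]
#2 0x25→b4/s0 L1-HIT; vc=[]
#3 0x25→b4/s0 L1-HIT; vc=[]
#4 0x23→b4/s0 L1-HIT; vc=[]
#5 0x70→b14/s0 MISS; vc=[4]
#6 0x71→b14/s0 L1-HIT; vc=[4]
#7 0x42→b8/s0 MISS; vc=[4,14]
#8 0x42→b8/s0 L1-HIT; vc=[4,14]
#9 0x20→b4/s0 VC-HIT; vc=[8,14]
#10 0x70→b14/s0 VC-HIT; vc=[8,4]
#11 0x41→b8/s0 VC-HIT; vc=[14,4]
#12 0x47→b8/s0 L1-HIT; vc=[14,4]

SEQ = [MISS, L1-HIT, L1-HIT, L1-HIT, L1-HIT, MISS, L1-HIT, MISS, L1-HIT, VC-HIT, VC-HIT, VC-HIT, L1-HIT]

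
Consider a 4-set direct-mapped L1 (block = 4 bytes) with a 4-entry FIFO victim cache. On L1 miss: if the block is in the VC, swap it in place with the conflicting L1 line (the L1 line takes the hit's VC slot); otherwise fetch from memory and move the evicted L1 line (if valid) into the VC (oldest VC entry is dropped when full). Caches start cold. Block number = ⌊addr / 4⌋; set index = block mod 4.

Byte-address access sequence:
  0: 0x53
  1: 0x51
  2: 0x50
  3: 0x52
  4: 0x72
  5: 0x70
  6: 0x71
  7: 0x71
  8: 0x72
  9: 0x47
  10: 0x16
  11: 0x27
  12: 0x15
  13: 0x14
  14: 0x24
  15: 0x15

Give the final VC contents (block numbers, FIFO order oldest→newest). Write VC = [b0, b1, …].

VC = [20, 17, 9]

#0 0x53→b20/s0 MISS; vc=[]
#1 0x51→b20/s0 L1-HIT; vc=[]
#2 0x50→b20/s0 L1-HIT; vc=[]
#3 0x52→b20/s0 L1-HIT; vc=[]
#4 0x72→b28/s0 MISS; vc=[20]
#5 0x70→b28/s0 L1-HIT; vc=[20]
#6 0x71→b28/s0 L1-HIT; vc=[20]
#7 0x71→b28/s0 L1-HIT; vc=[20]
#8 0x72→b28/s0 L1-HIT; vc=[20]
#9 0x47→b17/s1 MISS; vc=[20]
#10 0x16→b5/s1 MISS; vc=[20,17]
#11 0x27→b9/s1 MISS; vc=[20,17,5]
#12 0x15→b5/s1 VC-HIT; vc=[20,17,9]
#13 0x14→b5/s1 L1-HIT; vc=[20,17,9]
#14 0x24→b9/s1 VC-HIT; vc=[20,17,5]
#15 0x15→b5/s1 VC-HIT; vc=[20,17,9]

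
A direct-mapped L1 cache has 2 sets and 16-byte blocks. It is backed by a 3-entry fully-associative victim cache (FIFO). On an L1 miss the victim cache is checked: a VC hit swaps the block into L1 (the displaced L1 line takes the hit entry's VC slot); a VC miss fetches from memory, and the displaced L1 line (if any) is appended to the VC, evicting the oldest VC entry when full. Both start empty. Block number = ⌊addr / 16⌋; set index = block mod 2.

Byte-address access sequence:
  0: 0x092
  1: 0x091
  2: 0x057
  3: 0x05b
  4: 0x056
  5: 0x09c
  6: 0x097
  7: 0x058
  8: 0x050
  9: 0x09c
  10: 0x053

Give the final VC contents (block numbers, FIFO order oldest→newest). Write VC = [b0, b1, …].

  [0] addr=0x92 blk=9 s=1: MISS | VC []
  [1] addr=0x91 blk=9 s=1: L1-HIT | VC []
  [2] addr=0x57 blk=5 s=1: MISS | VC [9]
  [3] addr=0x5b blk=5 s=1: L1-HIT | VC [9]
  [4] addr=0x56 blk=5 s=1: L1-HIT | VC [9]
  [5] addr=0x9c blk=9 s=1: VC-HIT | VC [5]
  [6] addr=0x97 blk=9 s=1: L1-HIT | VC [5]
  [7] addr=0x58 blk=5 s=1: VC-HIT | VC [9]
  [8] addr=0x50 blk=5 s=1: L1-HIT | VC [9]
  [9] addr=0x9c blk=9 s=1: VC-HIT | VC [5]
  [10] addr=0x53 blk=5 s=1: VC-HIT | VC [9]

VC = [9]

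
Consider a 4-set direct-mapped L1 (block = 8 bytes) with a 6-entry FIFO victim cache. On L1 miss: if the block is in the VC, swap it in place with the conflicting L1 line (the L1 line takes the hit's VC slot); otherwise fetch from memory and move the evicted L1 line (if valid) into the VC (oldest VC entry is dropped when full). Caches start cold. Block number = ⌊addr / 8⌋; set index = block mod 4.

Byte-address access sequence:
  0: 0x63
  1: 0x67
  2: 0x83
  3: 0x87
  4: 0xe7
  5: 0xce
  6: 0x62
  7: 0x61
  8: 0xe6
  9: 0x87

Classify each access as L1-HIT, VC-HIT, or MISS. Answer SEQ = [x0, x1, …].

SEQ = [MISS, L1-HIT, MISS, L1-HIT, MISS, MISS, VC-HIT, L1-HIT, VC-HIT, VC-HIT]

  [0] addr=0x63 blk=12 s=0: MISS | VC []
  [1] addr=0x67 blk=12 s=0: L1-HIT | VC []
  [2] addr=0x83 blk=16 s=0: MISS | VC [12]
  [3] addr=0x87 blk=16 s=0: L1-HIT | VC [12]
  [4] addr=0xe7 blk=28 s=0: MISS | VC [12, 16]
  [5] addr=0xce blk=25 s=1: MISS | VC [12, 16]
  [6] addr=0x62 blk=12 s=0: VC-HIT | VC [28, 16]
  [7] addr=0x61 blk=12 s=0: L1-HIT | VC [28, 16]
  [8] addr=0xe6 blk=28 s=0: VC-HIT | VC [12, 16]
  [9] addr=0x87 blk=16 s=0: VC-HIT | VC [12, 28]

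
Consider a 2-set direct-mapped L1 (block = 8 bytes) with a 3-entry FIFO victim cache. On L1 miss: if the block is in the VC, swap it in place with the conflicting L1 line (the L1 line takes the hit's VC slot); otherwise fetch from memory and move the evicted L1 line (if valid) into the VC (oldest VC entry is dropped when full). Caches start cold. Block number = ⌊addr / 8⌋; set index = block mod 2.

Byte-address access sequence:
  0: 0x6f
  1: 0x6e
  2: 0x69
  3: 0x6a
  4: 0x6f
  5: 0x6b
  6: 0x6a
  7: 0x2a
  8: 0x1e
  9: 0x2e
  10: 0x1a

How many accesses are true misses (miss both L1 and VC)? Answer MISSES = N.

MISSES = 3

0: 0x6f (blk 13, set 1) → MISS  vc=[]
1: 0x6e (blk 13, set 1) → L1-HIT  vc=[]
2: 0x69 (blk 13, set 1) → L1-HIT  vc=[]
3: 0x6a (blk 13, set 1) → L1-HIT  vc=[]
4: 0x6f (blk 13, set 1) → L1-HIT  vc=[]
5: 0x6b (blk 13, set 1) → L1-HIT  vc=[]
6: 0x6a (blk 13, set 1) → L1-HIT  vc=[]
7: 0x2a (blk 5, set 1) → MISS  vc=[13]
8: 0x1e (blk 3, set 1) → MISS  vc=[13, 5]
9: 0x2e (blk 5, set 1) → VC-HIT  vc=[13, 3]
10: 0x1a (blk 3, set 1) → VC-HIT  vc=[13, 5]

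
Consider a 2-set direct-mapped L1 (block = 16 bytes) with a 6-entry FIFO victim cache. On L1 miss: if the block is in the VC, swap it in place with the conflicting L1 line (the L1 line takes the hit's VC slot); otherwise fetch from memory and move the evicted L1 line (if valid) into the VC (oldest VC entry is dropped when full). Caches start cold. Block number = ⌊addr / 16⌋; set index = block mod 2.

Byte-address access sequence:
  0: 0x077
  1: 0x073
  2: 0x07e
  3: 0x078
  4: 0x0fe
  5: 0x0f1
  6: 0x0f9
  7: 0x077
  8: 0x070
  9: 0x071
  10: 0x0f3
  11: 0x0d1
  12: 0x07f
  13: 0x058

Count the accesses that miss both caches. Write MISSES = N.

#0 0x77→b7/s1 MISS; vc=[]
#1 0x73→b7/s1 L1-HIT; vc=[]
#2 0x7e→b7/s1 L1-HIT; vc=[]
#3 0x78→b7/s1 L1-HIT; vc=[]
#4 0xfe→b15/s1 MISS; vc=[7]
#5 0xf1→b15/s1 L1-HIT; vc=[7]
#6 0xf9→b15/s1 L1-HIT; vc=[7]
#7 0x77→b7/s1 VC-HIT; vc=[15]
#8 0x70→b7/s1 L1-HIT; vc=[15]
#9 0x71→b7/s1 L1-HIT; vc=[15]
#10 0xf3→b15/s1 VC-HIT; vc=[7]
#11 0xd1→b13/s1 MISS; vc=[7,15]
#12 0x7f→b7/s1 VC-HIT; vc=[13,15]
#13 0x58→b5/s1 MISS; vc=[13,15,7]

MISSES = 4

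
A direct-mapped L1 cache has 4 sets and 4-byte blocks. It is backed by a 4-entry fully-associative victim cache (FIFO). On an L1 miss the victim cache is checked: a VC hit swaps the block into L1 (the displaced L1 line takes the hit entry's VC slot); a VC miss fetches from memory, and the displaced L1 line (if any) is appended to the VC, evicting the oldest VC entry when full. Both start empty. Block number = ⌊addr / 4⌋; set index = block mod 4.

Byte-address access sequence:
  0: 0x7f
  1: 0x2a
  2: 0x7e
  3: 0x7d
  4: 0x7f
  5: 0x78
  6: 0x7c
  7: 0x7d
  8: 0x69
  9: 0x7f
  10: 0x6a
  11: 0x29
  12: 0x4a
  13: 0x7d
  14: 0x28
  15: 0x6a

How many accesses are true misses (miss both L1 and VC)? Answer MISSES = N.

#0 0x7f→b31/s3 MISS; vc=[]
#1 0x2a→b10/s2 MISS; vc=[]
#2 0x7e→b31/s3 L1-HIT; vc=[]
#3 0x7d→b31/s3 L1-HIT; vc=[]
#4 0x7f→b31/s3 L1-HIT; vc=[]
#5 0x78→b30/s2 MISS; vc=[10]
#6 0x7c→b31/s3 L1-HIT; vc=[10]
#7 0x7d→b31/s3 L1-HIT; vc=[10]
#8 0x69→b26/s2 MISS; vc=[10,30]
#9 0x7f→b31/s3 L1-HIT; vc=[10,30]
#10 0x6a→b26/s2 L1-HIT; vc=[10,30]
#11 0x29→b10/s2 VC-HIT; vc=[26,30]
#12 0x4a→b18/s2 MISS; vc=[26,30,10]
#13 0x7d→b31/s3 L1-HIT; vc=[26,30,10]
#14 0x28→b10/s2 VC-HIT; vc=[26,30,18]
#15 0x6a→b26/s2 VC-HIT; vc=[10,30,18]

MISSES = 5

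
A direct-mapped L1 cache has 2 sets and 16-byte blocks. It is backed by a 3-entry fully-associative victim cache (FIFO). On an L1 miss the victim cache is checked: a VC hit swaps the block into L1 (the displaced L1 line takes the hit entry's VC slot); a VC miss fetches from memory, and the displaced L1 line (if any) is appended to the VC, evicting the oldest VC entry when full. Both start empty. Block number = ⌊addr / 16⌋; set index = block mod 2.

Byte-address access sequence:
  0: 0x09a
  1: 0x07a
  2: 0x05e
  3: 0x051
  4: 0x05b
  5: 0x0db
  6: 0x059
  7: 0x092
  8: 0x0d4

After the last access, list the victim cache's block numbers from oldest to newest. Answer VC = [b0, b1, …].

VC = [5, 7, 9]

0: 0x9a (blk 9, set 1) → MISS  vc=[]
1: 0x7a (blk 7, set 1) → MISS  vc=[9]
2: 0x5e (blk 5, set 1) → MISS  vc=[9, 7]
3: 0x51 (blk 5, set 1) → L1-HIT  vc=[9, 7]
4: 0x5b (blk 5, set 1) → L1-HIT  vc=[9, 7]
5: 0xdb (blk 13, set 1) → MISS  vc=[9, 7, 5]
6: 0x59 (blk 5, set 1) → VC-HIT  vc=[9, 7, 13]
7: 0x92 (blk 9, set 1) → VC-HIT  vc=[5, 7, 13]
8: 0xd4 (blk 13, set 1) → VC-HIT  vc=[5, 7, 9]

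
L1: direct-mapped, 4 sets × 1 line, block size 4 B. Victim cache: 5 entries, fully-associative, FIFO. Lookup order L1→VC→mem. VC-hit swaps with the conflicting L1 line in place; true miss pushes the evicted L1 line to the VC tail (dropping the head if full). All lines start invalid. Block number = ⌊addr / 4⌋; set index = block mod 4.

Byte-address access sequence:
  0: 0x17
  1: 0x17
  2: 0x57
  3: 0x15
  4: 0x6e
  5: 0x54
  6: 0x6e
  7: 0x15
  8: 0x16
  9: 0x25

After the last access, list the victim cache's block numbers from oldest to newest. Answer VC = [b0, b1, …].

VC = [21, 5]

#0 0x17→b5/s1 MISS; vc=[]
#1 0x17→b5/s1 L1-HIT; vc=[]
#2 0x57→b21/s1 MISS; vc=[5]
#3 0x15→b5/s1 VC-HIT; vc=[21]
#4 0x6e→b27/s3 MISS; vc=[21]
#5 0x54→b21/s1 VC-HIT; vc=[5]
#6 0x6e→b27/s3 L1-HIT; vc=[5]
#7 0x15→b5/s1 VC-HIT; vc=[21]
#8 0x16→b5/s1 L1-HIT; vc=[21]
#9 0x25→b9/s1 MISS; vc=[21,5]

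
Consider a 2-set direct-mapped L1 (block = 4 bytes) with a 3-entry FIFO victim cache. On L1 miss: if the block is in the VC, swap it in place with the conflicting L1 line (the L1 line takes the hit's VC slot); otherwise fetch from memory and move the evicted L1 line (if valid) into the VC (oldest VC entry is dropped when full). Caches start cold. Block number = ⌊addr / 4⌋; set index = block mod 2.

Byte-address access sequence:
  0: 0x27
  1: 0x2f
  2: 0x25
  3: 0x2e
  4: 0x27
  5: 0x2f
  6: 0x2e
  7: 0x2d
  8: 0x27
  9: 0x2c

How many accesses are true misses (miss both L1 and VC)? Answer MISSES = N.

#0 0x27→b9/s1 MISS; vc=[]
#1 0x2f→b11/s1 MISS; vc=[9]
#2 0x25→b9/s1 VC-HIT; vc=[11]
#3 0x2e→b11/s1 VC-HIT; vc=[9]
#4 0x27→b9/s1 VC-HIT; vc=[11]
#5 0x2f→b11/s1 VC-HIT; vc=[9]
#6 0x2e→b11/s1 L1-HIT; vc=[9]
#7 0x2d→b11/s1 L1-HIT; vc=[9]
#8 0x27→b9/s1 VC-HIT; vc=[11]
#9 0x2c→b11/s1 VC-HIT; vc=[9]

MISSES = 2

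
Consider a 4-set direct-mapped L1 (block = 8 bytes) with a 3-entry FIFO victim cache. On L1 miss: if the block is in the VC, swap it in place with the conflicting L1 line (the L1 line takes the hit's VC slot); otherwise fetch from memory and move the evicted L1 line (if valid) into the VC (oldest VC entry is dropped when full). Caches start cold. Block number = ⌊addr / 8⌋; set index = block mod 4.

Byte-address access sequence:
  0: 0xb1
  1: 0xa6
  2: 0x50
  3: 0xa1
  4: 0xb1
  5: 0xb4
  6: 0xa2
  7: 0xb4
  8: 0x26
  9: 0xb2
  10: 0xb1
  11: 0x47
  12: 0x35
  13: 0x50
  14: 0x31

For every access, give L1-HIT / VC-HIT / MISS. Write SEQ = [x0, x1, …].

0: 0xb1 (blk 22, set 2) → MISS  vc=[]
1: 0xa6 (blk 20, set 0) → MISS  vc=[]
2: 0x50 (blk 10, set 2) → MISS  vc=[22]
3: 0xa1 (blk 20, set 0) → L1-HIT  vc=[22]
4: 0xb1 (blk 22, set 2) → VC-HIT  vc=[10]
5: 0xb4 (blk 22, set 2) → L1-HIT  vc=[10]
6: 0xa2 (blk 20, set 0) → L1-HIT  vc=[10]
7: 0xb4 (blk 22, set 2) → L1-HIT  vc=[10]
8: 0x26 (blk 4, set 0) → MISS  vc=[10, 20]
9: 0xb2 (blk 22, set 2) → L1-HIT  vc=[10, 20]
10: 0xb1 (blk 22, set 2) → L1-HIT  vc=[10, 20]
11: 0x47 (blk 8, set 0) → MISS  vc=[10, 20, 4]
12: 0x35 (blk 6, set 2) → MISS  vc=[20, 4, 22]
13: 0x50 (blk 10, set 2) → MISS  vc=[4, 22, 6]
14: 0x31 (blk 6, set 2) → VC-HIT  vc=[4, 22, 10]

SEQ = [MISS, MISS, MISS, L1-HIT, VC-HIT, L1-HIT, L1-HIT, L1-HIT, MISS, L1-HIT, L1-HIT, MISS, MISS, MISS, VC-HIT]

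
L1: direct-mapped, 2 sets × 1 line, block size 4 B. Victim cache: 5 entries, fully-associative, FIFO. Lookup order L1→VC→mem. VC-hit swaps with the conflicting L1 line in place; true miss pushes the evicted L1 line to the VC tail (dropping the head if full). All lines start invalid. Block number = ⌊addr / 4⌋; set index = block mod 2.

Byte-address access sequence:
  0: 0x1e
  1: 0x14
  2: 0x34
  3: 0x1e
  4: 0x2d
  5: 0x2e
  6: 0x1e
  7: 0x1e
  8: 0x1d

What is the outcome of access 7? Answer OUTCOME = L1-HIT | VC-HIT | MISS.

OUTCOME = L1-HIT

  [0] addr=0x1e blk=7 s=1: MISS | VC []
  [1] addr=0x14 blk=5 s=1: MISS | VC [7]
  [2] addr=0x34 blk=13 s=1: MISS | VC [7, 5]
  [3] addr=0x1e blk=7 s=1: VC-HIT | VC [13, 5]
  [4] addr=0x2d blk=11 s=1: MISS | VC [13, 5, 7]
  [5] addr=0x2e blk=11 s=1: L1-HIT | VC [13, 5, 7]
  [6] addr=0x1e blk=7 s=1: VC-HIT | VC [13, 5, 11]
  [7] addr=0x1e blk=7 s=1: L1-HIT | VC [13, 5, 11]
  [8] addr=0x1d blk=7 s=1: L1-HIT | VC [13, 5, 11]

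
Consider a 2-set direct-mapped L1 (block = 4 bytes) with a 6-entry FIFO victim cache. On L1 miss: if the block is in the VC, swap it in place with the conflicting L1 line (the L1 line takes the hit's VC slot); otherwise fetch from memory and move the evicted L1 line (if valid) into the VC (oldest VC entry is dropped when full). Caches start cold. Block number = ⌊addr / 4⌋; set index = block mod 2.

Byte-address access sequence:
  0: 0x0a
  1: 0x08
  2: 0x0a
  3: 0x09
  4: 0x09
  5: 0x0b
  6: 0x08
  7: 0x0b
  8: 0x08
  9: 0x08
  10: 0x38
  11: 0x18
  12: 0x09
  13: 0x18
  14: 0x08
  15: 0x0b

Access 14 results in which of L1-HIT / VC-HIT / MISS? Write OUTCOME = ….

OUTCOME = VC-HIT

#0 0xa→b2/s0 MISS; vc=[]
#1 0x8→b2/s0 L1-HIT; vc=[]
#2 0xa→b2/s0 L1-HIT; vc=[]
#3 0x9→b2/s0 L1-HIT; vc=[]
#4 0x9→b2/s0 L1-HIT; vc=[]
#5 0xb→b2/s0 L1-HIT; vc=[]
#6 0x8→b2/s0 L1-HIT; vc=[]
#7 0xb→b2/s0 L1-HIT; vc=[]
#8 0x8→b2/s0 L1-HIT; vc=[]
#9 0x8→b2/s0 L1-HIT; vc=[]
#10 0x38→b14/s0 MISS; vc=[2]
#11 0x18→b6/s0 MISS; vc=[2,14]
#12 0x9→b2/s0 VC-HIT; vc=[6,14]
#13 0x18→b6/s0 VC-HIT; vc=[2,14]
#14 0x8→b2/s0 VC-HIT; vc=[6,14]
#15 0xb→b2/s0 L1-HIT; vc=[6,14]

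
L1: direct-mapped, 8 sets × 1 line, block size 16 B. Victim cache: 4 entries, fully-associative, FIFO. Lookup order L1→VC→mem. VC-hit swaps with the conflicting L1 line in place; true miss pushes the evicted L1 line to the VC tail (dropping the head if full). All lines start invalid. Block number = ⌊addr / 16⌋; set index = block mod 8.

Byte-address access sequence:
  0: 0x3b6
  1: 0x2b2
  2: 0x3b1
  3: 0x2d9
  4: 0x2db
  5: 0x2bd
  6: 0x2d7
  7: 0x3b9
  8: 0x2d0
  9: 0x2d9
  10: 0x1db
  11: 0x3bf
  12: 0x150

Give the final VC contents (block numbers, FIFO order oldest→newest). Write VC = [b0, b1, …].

0: 0x3b6 (blk 59, set 3) → MISS  vc=[]
1: 0x2b2 (blk 43, set 3) → MISS  vc=[59]
2: 0x3b1 (blk 59, set 3) → VC-HIT  vc=[43]
3: 0x2d9 (blk 45, set 5) → MISS  vc=[43]
4: 0x2db (blk 45, set 5) → L1-HIT  vc=[43]
5: 0x2bd (blk 43, set 3) → VC-HIT  vc=[59]
6: 0x2d7 (blk 45, set 5) → L1-HIT  vc=[59]
7: 0x3b9 (blk 59, set 3) → VC-HIT  vc=[43]
8: 0x2d0 (blk 45, set 5) → L1-HIT  vc=[43]
9: 0x2d9 (blk 45, set 5) → L1-HIT  vc=[43]
10: 0x1db (blk 29, set 5) → MISS  vc=[43, 45]
11: 0x3bf (blk 59, set 3) → L1-HIT  vc=[43, 45]
12: 0x150 (blk 21, set 5) → MISS  vc=[43, 45, 29]

VC = [43, 45, 29]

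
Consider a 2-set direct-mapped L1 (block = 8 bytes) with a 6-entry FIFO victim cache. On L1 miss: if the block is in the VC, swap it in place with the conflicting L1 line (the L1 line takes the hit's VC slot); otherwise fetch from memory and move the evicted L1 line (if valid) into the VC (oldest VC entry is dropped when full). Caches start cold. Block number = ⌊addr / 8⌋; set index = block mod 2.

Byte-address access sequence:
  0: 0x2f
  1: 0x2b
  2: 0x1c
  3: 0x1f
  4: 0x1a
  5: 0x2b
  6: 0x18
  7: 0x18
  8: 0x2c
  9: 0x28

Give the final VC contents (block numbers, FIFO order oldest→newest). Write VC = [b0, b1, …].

VC = [3]

#0 0x2f→b5/s1 MISS; vc=[]
#1 0x2b→b5/s1 L1-HIT; vc=[]
#2 0x1c→b3/s1 MISS; vc=[5]
#3 0x1f→b3/s1 L1-HIT; vc=[5]
#4 0x1a→b3/s1 L1-HIT; vc=[5]
#5 0x2b→b5/s1 VC-HIT; vc=[3]
#6 0x18→b3/s1 VC-HIT; vc=[5]
#7 0x18→b3/s1 L1-HIT; vc=[5]
#8 0x2c→b5/s1 VC-HIT; vc=[3]
#9 0x28→b5/s1 L1-HIT; vc=[3]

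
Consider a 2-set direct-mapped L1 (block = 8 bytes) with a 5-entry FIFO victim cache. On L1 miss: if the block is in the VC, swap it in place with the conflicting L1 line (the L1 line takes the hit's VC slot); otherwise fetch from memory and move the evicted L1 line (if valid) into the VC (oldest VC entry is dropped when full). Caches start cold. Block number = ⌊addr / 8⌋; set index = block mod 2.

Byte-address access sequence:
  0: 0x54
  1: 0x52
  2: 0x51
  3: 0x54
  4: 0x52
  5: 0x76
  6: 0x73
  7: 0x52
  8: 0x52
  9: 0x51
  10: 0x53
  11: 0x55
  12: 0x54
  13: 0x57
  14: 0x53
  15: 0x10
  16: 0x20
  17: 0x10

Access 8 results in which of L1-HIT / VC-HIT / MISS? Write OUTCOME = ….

OUTCOME = L1-HIT

  [0] addr=0x54 blk=10 s=0: MISS | VC []
  [1] addr=0x52 blk=10 s=0: L1-HIT | VC []
  [2] addr=0x51 blk=10 s=0: L1-HIT | VC []
  [3] addr=0x54 blk=10 s=0: L1-HIT | VC []
  [4] addr=0x52 blk=10 s=0: L1-HIT | VC []
  [5] addr=0x76 blk=14 s=0: MISS | VC [10]
  [6] addr=0x73 blk=14 s=0: L1-HIT | VC [10]
  [7] addr=0x52 blk=10 s=0: VC-HIT | VC [14]
  [8] addr=0x52 blk=10 s=0: L1-HIT | VC [14]
  [9] addr=0x51 blk=10 s=0: L1-HIT | VC [14]
  [10] addr=0x53 blk=10 s=0: L1-HIT | VC [14]
  [11] addr=0x55 blk=10 s=0: L1-HIT | VC [14]
  [12] addr=0x54 blk=10 s=0: L1-HIT | VC [14]
  [13] addr=0x57 blk=10 s=0: L1-HIT | VC [14]
  [14] addr=0x53 blk=10 s=0: L1-HIT | VC [14]
  [15] addr=0x10 blk=2 s=0: MISS | VC [14, 10]
  [16] addr=0x20 blk=4 s=0: MISS | VC [14, 10, 2]
  [17] addr=0x10 blk=2 s=0: VC-HIT | VC [14, 10, 4]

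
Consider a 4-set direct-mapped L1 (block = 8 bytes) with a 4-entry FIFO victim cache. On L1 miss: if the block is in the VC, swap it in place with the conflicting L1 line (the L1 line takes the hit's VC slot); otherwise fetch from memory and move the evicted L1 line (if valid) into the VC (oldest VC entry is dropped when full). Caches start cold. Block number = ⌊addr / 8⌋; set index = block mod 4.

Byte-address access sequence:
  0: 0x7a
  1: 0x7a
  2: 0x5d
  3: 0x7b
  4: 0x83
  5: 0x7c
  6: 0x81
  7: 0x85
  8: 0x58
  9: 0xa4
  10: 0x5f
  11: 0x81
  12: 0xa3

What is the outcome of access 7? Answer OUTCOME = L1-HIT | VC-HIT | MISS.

OUTCOME = L1-HIT

#0 0x7a→b15/s3 MISS; vc=[]
#1 0x7a→b15/s3 L1-HIT; vc=[]
#2 0x5d→b11/s3 MISS; vc=[15]
#3 0x7b→b15/s3 VC-HIT; vc=[11]
#4 0x83→b16/s0 MISS; vc=[11]
#5 0x7c→b15/s3 L1-HIT; vc=[11]
#6 0x81→b16/s0 L1-HIT; vc=[11]
#7 0x85→b16/s0 L1-HIT; vc=[11]
#8 0x58→b11/s3 VC-HIT; vc=[15]
#9 0xa4→b20/s0 MISS; vc=[15,16]
#10 0x5f→b11/s3 L1-HIT; vc=[15,16]
#11 0x81→b16/s0 VC-HIT; vc=[15,20]
#12 0xa3→b20/s0 VC-HIT; vc=[15,16]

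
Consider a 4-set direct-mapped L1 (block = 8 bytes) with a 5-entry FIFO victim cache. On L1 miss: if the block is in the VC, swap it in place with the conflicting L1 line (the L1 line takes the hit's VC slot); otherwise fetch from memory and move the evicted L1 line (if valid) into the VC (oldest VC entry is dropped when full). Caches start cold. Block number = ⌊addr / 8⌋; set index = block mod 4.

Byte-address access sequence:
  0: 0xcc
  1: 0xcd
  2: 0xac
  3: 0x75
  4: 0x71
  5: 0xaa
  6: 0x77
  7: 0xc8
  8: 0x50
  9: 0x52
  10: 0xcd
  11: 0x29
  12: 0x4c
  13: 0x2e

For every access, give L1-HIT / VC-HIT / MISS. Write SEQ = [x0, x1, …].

SEQ = [MISS, L1-HIT, MISS, MISS, L1-HIT, L1-HIT, L1-HIT, VC-HIT, MISS, L1-HIT, L1-HIT, MISS, MISS, VC-HIT]

#0 0xcc→b25/s1 MISS; vc=[]
#1 0xcd→b25/s1 L1-HIT; vc=[]
#2 0xac→b21/s1 MISS; vc=[25]
#3 0x75→b14/s2 MISS; vc=[25]
#4 0x71→b14/s2 L1-HIT; vc=[25]
#5 0xaa→b21/s1 L1-HIT; vc=[25]
#6 0x77→b14/s2 L1-HIT; vc=[25]
#7 0xc8→b25/s1 VC-HIT; vc=[21]
#8 0x50→b10/s2 MISS; vc=[21,14]
#9 0x52→b10/s2 L1-HIT; vc=[21,14]
#10 0xcd→b25/s1 L1-HIT; vc=[21,14]
#11 0x29→b5/s1 MISS; vc=[21,14,25]
#12 0x4c→b9/s1 MISS; vc=[21,14,25,5]
#13 0x2e→b5/s1 VC-HIT; vc=[21,14,25,9]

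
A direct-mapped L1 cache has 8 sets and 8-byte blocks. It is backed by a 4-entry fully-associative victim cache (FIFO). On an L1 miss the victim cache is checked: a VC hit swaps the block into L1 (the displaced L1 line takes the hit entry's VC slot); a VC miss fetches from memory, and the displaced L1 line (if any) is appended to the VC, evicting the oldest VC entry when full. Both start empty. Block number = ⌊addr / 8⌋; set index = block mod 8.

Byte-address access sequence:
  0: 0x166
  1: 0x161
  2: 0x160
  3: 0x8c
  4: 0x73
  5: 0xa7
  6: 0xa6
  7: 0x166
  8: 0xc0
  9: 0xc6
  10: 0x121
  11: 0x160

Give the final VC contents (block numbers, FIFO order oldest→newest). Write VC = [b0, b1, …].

VC = [20, 36]

0: 0x166 (blk 44, set 4) → MISS  vc=[]
1: 0x161 (blk 44, set 4) → L1-HIT  vc=[]
2: 0x160 (blk 44, set 4) → L1-HIT  vc=[]
3: 0x8c (blk 17, set 1) → MISS  vc=[]
4: 0x73 (blk 14, set 6) → MISS  vc=[]
5: 0xa7 (blk 20, set 4) → MISS  vc=[44]
6: 0xa6 (blk 20, set 4) → L1-HIT  vc=[44]
7: 0x166 (blk 44, set 4) → VC-HIT  vc=[20]
8: 0xc0 (blk 24, set 0) → MISS  vc=[20]
9: 0xc6 (blk 24, set 0) → L1-HIT  vc=[20]
10: 0x121 (blk 36, set 4) → MISS  vc=[20, 44]
11: 0x160 (blk 44, set 4) → VC-HIT  vc=[20, 36]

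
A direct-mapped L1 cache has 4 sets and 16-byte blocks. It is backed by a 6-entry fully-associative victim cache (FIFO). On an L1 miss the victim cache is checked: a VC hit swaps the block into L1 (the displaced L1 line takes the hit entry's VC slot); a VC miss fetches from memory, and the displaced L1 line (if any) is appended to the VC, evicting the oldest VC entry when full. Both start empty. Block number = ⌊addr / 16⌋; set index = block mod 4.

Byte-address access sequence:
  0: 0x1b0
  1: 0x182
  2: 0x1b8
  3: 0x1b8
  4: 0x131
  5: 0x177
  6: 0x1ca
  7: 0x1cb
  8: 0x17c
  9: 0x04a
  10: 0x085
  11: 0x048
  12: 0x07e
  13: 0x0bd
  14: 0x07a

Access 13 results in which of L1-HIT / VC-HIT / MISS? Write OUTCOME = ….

  [0] addr=0x1b0 blk=27 s=3: MISS | VC []
  [1] addr=0x182 blk=24 s=0: MISS | VC []
  [2] addr=0x1b8 blk=27 s=3: L1-HIT | VC []
  [3] addr=0x1b8 blk=27 s=3: L1-HIT | VC []
  [4] addr=0x131 blk=19 s=3: MISS | VC [27]
  [5] addr=0x177 blk=23 s=3: MISS | VC [27, 19]
  [6] addr=0x1ca blk=28 s=0: MISS | VC [27, 19, 24]
  [7] addr=0x1cb blk=28 s=0: L1-HIT | VC [27, 19, 24]
  [8] addr=0x17c blk=23 s=3: L1-HIT | VC [27, 19, 24]
  [9] addr=0x4a blk=4 s=0: MISS | VC [27, 19, 24, 28]
  [10] addr=0x85 blk=8 s=0: MISS | VC [27, 19, 24, 28, 4]
  [11] addr=0x48 blk=4 s=0: VC-HIT | VC [27, 19, 24, 28, 8]
  [12] addr=0x7e blk=7 s=3: MISS | VC [27, 19, 24, 28, 8, 23]
  [13] addr=0xbd blk=11 s=3: MISS | VC [19, 24, 28, 8, 23, 7]
  [14] addr=0x7a blk=7 s=3: VC-HIT | VC [19, 24, 28, 8, 23, 11]

OUTCOME = MISS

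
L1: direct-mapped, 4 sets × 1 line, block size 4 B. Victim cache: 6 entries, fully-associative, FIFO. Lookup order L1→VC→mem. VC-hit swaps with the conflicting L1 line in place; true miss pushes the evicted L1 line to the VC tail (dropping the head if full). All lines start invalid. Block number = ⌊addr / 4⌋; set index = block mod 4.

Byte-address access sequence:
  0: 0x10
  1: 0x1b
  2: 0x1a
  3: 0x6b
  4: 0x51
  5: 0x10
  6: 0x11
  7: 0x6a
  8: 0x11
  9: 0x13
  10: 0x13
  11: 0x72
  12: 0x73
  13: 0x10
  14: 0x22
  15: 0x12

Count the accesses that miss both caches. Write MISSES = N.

MISSES = 6

#0 0x10→b4/s0 MISS; vc=[]
#1 0x1b→b6/s2 MISS; vc=[]
#2 0x1a→b6/s2 L1-HIT; vc=[]
#3 0x6b→b26/s2 MISS; vc=[6]
#4 0x51→b20/s0 MISS; vc=[6,4]
#5 0x10→b4/s0 VC-HIT; vc=[6,20]
#6 0x11→b4/s0 L1-HIT; vc=[6,20]
#7 0x6a→b26/s2 L1-HIT; vc=[6,20]
#8 0x11→b4/s0 L1-HIT; vc=[6,20]
#9 0x13→b4/s0 L1-HIT; vc=[6,20]
#10 0x13→b4/s0 L1-HIT; vc=[6,20]
#11 0x72→b28/s0 MISS; vc=[6,20,4]
#12 0x73→b28/s0 L1-HIT; vc=[6,20,4]
#13 0x10→b4/s0 VC-HIT; vc=[6,20,28]
#14 0x22→b8/s0 MISS; vc=[6,20,28,4]
#15 0x12→b4/s0 VC-HIT; vc=[6,20,28,8]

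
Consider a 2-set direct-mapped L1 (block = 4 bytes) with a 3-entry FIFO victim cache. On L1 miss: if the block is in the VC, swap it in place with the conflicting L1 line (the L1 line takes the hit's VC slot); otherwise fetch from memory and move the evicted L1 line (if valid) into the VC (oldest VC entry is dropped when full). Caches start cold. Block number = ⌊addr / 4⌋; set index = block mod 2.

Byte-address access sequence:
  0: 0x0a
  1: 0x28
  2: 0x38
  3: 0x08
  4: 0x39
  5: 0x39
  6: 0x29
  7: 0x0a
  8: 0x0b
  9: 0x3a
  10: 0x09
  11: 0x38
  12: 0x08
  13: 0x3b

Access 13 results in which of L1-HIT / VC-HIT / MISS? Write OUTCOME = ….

OUTCOME = VC-HIT

  [0] addr=0xa blk=2 s=0: MISS | VC []
  [1] addr=0x28 blk=10 s=0: MISS | VC [2]
  [2] addr=0x38 blk=14 s=0: MISS | VC [2, 10]
  [3] addr=0x8 blk=2 s=0: VC-HIT | VC [14, 10]
  [4] addr=0x39 blk=14 s=0: VC-HIT | VC [2, 10]
  [5] addr=0x39 blk=14 s=0: L1-HIT | VC [2, 10]
  [6] addr=0x29 blk=10 s=0: VC-HIT | VC [2, 14]
  [7] addr=0xa blk=2 s=0: VC-HIT | VC [10, 14]
  [8] addr=0xb blk=2 s=0: L1-HIT | VC [10, 14]
  [9] addr=0x3a blk=14 s=0: VC-HIT | VC [10, 2]
  [10] addr=0x9 blk=2 s=0: VC-HIT | VC [10, 14]
  [11] addr=0x38 blk=14 s=0: VC-HIT | VC [10, 2]
  [12] addr=0x8 blk=2 s=0: VC-HIT | VC [10, 14]
  [13] addr=0x3b blk=14 s=0: VC-HIT | VC [10, 2]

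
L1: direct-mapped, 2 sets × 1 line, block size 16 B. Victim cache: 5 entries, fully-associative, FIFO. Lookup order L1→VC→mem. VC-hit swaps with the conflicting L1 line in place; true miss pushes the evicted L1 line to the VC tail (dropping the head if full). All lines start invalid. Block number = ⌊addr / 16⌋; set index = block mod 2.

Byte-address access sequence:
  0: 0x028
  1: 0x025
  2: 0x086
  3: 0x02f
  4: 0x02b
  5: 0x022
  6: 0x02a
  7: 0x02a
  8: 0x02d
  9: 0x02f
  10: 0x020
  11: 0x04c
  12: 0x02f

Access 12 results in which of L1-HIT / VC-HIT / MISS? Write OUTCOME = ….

OUTCOME = VC-HIT

  [0] addr=0x28 blk=2 s=0: MISS | VC []
  [1] addr=0x25 blk=2 s=0: L1-HIT | VC []
  [2] addr=0x86 blk=8 s=0: MISS | VC [2]
  [3] addr=0x2f blk=2 s=0: VC-HIT | VC [8]
  [4] addr=0x2b blk=2 s=0: L1-HIT | VC [8]
  [5] addr=0x22 blk=2 s=0: L1-HIT | VC [8]
  [6] addr=0x2a blk=2 s=0: L1-HIT | VC [8]
  [7] addr=0x2a blk=2 s=0: L1-HIT | VC [8]
  [8] addr=0x2d blk=2 s=0: L1-HIT | VC [8]
  [9] addr=0x2f blk=2 s=0: L1-HIT | VC [8]
  [10] addr=0x20 blk=2 s=0: L1-HIT | VC [8]
  [11] addr=0x4c blk=4 s=0: MISS | VC [8, 2]
  [12] addr=0x2f blk=2 s=0: VC-HIT | VC [8, 4]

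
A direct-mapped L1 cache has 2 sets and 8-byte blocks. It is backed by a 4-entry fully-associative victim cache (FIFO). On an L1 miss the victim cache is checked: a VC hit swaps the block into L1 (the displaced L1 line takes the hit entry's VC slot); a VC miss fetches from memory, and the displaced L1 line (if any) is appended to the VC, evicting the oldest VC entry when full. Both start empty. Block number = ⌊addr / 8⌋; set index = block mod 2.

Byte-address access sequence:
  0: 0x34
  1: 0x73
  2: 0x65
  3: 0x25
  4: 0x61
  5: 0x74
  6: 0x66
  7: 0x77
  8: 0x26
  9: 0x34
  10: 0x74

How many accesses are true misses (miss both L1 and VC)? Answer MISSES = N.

MISSES = 4

#0 0x34→b6/s0 MISS; vc=[]
#1 0x73→b14/s0 MISS; vc=[6]
#2 0x65→b12/s0 MISS; vc=[6,14]
#3 0x25→b4/s0 MISS; vc=[6,14,12]
#4 0x61→b12/s0 VC-HIT; vc=[6,14,4]
#5 0x74→b14/s0 VC-HIT; vc=[6,12,4]
#6 0x66→b12/s0 VC-HIT; vc=[6,14,4]
#7 0x77→b14/s0 VC-HIT; vc=[6,12,4]
#8 0x26→b4/s0 VC-HIT; vc=[6,12,14]
#9 0x34→b6/s0 VC-HIT; vc=[4,12,14]
#10 0x74→b14/s0 VC-HIT; vc=[4,12,6]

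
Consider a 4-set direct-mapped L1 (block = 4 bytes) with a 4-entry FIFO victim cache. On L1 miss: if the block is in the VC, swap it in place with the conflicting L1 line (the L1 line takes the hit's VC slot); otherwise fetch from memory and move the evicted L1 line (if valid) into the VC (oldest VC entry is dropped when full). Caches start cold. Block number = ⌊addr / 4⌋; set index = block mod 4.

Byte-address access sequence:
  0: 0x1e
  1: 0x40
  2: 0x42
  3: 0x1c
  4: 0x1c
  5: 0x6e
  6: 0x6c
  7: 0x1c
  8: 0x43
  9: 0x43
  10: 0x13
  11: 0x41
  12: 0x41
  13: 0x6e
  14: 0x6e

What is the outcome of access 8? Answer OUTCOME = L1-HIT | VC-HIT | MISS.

OUTCOME = L1-HIT

  [0] addr=0x1e blk=7 s=3: MISS | VC []
  [1] addr=0x40 blk=16 s=0: MISS | VC []
  [2] addr=0x42 blk=16 s=0: L1-HIT | VC []
  [3] addr=0x1c blk=7 s=3: L1-HIT | VC []
  [4] addr=0x1c blk=7 s=3: L1-HIT | VC []
  [5] addr=0x6e blk=27 s=3: MISS | VC [7]
  [6] addr=0x6c blk=27 s=3: L1-HIT | VC [7]
  [7] addr=0x1c blk=7 s=3: VC-HIT | VC [27]
  [8] addr=0x43 blk=16 s=0: L1-HIT | VC [27]
  [9] addr=0x43 blk=16 s=0: L1-HIT | VC [27]
  [10] addr=0x13 blk=4 s=0: MISS | VC [27, 16]
  [11] addr=0x41 blk=16 s=0: VC-HIT | VC [27, 4]
  [12] addr=0x41 blk=16 s=0: L1-HIT | VC [27, 4]
  [13] addr=0x6e blk=27 s=3: VC-HIT | VC [7, 4]
  [14] addr=0x6e blk=27 s=3: L1-HIT | VC [7, 4]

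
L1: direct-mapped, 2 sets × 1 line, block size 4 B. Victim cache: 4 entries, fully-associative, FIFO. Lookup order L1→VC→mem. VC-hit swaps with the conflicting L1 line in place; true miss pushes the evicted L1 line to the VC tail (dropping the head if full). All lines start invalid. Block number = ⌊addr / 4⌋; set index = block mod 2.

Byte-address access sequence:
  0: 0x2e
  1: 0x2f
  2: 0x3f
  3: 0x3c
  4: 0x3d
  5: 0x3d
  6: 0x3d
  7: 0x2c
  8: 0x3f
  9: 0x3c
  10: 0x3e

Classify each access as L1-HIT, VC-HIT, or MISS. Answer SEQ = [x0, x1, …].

#0 0x2e→b11/s1 MISS; vc=[]
#1 0x2f→b11/s1 L1-HIT; vc=[]
#2 0x3f→b15/s1 MISS; vc=[11]
#3 0x3c→b15/s1 L1-HIT; vc=[11]
#4 0x3d→b15/s1 L1-HIT; vc=[11]
#5 0x3d→b15/s1 L1-HIT; vc=[11]
#6 0x3d→b15/s1 L1-HIT; vc=[11]
#7 0x2c→b11/s1 VC-HIT; vc=[15]
#8 0x3f→b15/s1 VC-HIT; vc=[11]
#9 0x3c→b15/s1 L1-HIT; vc=[11]
#10 0x3e→b15/s1 L1-HIT; vc=[11]

SEQ = [MISS, L1-HIT, MISS, L1-HIT, L1-HIT, L1-HIT, L1-HIT, VC-HIT, VC-HIT, L1-HIT, L1-HIT]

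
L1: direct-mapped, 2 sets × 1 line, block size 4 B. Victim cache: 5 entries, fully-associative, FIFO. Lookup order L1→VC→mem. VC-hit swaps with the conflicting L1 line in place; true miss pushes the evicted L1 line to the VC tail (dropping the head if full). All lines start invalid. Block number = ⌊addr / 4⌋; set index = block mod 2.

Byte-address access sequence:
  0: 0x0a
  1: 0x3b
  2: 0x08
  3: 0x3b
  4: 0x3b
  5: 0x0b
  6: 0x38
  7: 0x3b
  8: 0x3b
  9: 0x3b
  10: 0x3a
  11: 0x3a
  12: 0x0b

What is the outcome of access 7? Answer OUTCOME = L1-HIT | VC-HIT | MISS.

0: 0xa (blk 2, set 0) → MISS  vc=[]
1: 0x3b (blk 14, set 0) → MISS  vc=[2]
2: 0x8 (blk 2, set 0) → VC-HIT  vc=[14]
3: 0x3b (blk 14, set 0) → VC-HIT  vc=[2]
4: 0x3b (blk 14, set 0) → L1-HIT  vc=[2]
5: 0xb (blk 2, set 0) → VC-HIT  vc=[14]
6: 0x38 (blk 14, set 0) → VC-HIT  vc=[2]
7: 0x3b (blk 14, set 0) → L1-HIT  vc=[2]
8: 0x3b (blk 14, set 0) → L1-HIT  vc=[2]
9: 0x3b (blk 14, set 0) → L1-HIT  vc=[2]
10: 0x3a (blk 14, set 0) → L1-HIT  vc=[2]
11: 0x3a (blk 14, set 0) → L1-HIT  vc=[2]
12: 0xb (blk 2, set 0) → VC-HIT  vc=[14]

OUTCOME = L1-HIT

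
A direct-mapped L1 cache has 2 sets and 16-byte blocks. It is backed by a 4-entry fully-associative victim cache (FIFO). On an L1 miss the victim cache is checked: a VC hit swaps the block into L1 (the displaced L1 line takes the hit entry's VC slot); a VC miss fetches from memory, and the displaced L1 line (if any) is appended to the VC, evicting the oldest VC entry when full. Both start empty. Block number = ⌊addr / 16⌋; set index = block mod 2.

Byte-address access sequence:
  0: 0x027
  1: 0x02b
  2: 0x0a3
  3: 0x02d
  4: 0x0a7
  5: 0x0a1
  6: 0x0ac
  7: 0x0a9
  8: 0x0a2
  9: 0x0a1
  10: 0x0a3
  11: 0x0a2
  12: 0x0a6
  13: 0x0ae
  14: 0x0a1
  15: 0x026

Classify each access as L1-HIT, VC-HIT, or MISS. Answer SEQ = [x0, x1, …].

#0 0x27→b2/s0 MISS; vc=[]
#1 0x2b→b2/s0 L1-HIT; vc=[]
#2 0xa3→b10/s0 MISS; vc=[2]
#3 0x2d→b2/s0 VC-HIT; vc=[10]
#4 0xa7→b10/s0 VC-HIT; vc=[2]
#5 0xa1→b10/s0 L1-HIT; vc=[2]
#6 0xac→b10/s0 L1-HIT; vc=[2]
#7 0xa9→b10/s0 L1-HIT; vc=[2]
#8 0xa2→b10/s0 L1-HIT; vc=[2]
#9 0xa1→b10/s0 L1-HIT; vc=[2]
#10 0xa3→b10/s0 L1-HIT; vc=[2]
#11 0xa2→b10/s0 L1-HIT; vc=[2]
#12 0xa6→b10/s0 L1-HIT; vc=[2]
#13 0xae→b10/s0 L1-HIT; vc=[2]
#14 0xa1→b10/s0 L1-HIT; vc=[2]
#15 0x26→b2/s0 VC-HIT; vc=[10]

SEQ = [MISS, L1-HIT, MISS, VC-HIT, VC-HIT, L1-HIT, L1-HIT, L1-HIT, L1-HIT, L1-HIT, L1-HIT, L1-HIT, L1-HIT, L1-HIT, L1-HIT, VC-HIT]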